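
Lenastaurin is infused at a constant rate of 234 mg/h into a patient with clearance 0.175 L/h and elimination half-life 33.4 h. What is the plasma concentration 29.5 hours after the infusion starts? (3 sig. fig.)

612 mg/L

Css = rate / CL = 234 / 0.175 = 1337 mg/L
k = ln 2 / 33.4 = 0.02075 h⁻¹
C(t) = Css (1 − e^(−kt)) = 1337 × (1 − e^(−0.6122)) = 1337 × 0.4578 ≈ 612 mg/L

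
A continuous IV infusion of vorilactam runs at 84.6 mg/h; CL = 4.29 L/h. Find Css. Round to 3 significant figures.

19.7 mg/L

Css = infusion rate / CL = 84.6 / 4.29 ≈ 19.7 mg/L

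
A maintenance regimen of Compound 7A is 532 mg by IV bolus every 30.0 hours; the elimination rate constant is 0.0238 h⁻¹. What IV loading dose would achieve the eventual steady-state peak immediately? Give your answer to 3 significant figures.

Accumulation ratio R = 1 / (1 − e^(−kτ)) = 1 / (1 − e^(−0.02380×30.0)) = 1 / (1 − 0.4897) = 1.960
Loading dose = maintenance dose × R = 532 × 1.960 ≈ 1040 mg

1040 mg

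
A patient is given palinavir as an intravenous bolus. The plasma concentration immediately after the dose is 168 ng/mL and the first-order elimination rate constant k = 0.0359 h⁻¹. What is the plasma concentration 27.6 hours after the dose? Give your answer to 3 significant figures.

62.4 ng/mL

C(t) = C₀ e^(−kt) = 168 × e^(−0.03590 × 27.6) = 168 × e^(−0.9908) = 168 × 0.3713 ≈ 62.4 ng/mL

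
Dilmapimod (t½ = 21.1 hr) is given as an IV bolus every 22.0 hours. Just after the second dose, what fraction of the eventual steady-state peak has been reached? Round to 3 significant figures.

k = ln 2 / 21.1 = 0.03285 hr⁻¹
f_n = 1 − e^(−nkτ) = 1 − e^(−2 × 0.03285 × 22.0) = 1 − e^(−1.445) = 1 − 0.2356 ≈ 0.764

0.764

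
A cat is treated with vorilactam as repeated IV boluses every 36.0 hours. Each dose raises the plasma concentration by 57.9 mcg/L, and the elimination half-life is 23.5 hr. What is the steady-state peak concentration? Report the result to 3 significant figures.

88.5 mcg/L

k = ln 2 / 23.5 = 0.02950 hr⁻¹
Fraction remaining after one interval: e^(−kτ) = e^(−0.02950 × 36.0) = 0.3458
R = 1 / (1 − 0.3458) = 1.529
Css,max = 57.9 × 1.529 ≈ 88.5 mcg/L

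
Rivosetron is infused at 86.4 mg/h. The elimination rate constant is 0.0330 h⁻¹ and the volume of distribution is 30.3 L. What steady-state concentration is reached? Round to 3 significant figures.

86.4 mg/L

CL = k · V = 0.0330 × 30.3 = 0.9999 L/h
Css = rate / CL = 86.4 / 0.9999 ≈ 86.4 mg/L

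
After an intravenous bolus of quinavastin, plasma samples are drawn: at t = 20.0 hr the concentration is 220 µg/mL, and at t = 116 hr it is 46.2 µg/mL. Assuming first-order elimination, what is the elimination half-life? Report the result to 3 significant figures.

42.6 hours

k = ln(C₁/C₂) / (t₂ − t₁) = ln(220/46.2) / (116 − 20.0)
  = 1.561 / 96.00 = 0.01626 hr⁻¹
t½ = ln 2 / k = ln 2 / 0.01626 ≈ 42.6 hours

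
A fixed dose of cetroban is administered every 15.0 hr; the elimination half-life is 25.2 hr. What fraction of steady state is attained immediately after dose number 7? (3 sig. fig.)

0.944

k = ln 2 / 25.2 = 0.02751 hr⁻¹
f_n = 1 − e^(−nkτ) = 1 − e^(−7 × 0.02751 × 15.0) = 1 − e^(−2.888) = 1 − 0.05568 ≈ 0.944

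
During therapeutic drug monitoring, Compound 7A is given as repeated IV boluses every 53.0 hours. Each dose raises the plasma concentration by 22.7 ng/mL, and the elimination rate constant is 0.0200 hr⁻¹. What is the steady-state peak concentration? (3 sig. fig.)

Fraction remaining after one interval: e^(−kτ) = e^(−0.02000 × 53.0) = 0.3465
R = 1 / (1 − 0.3465) = 1.530
Css,max = 22.7 × 1.530 ≈ 34.7 ng/mL

34.7 ng/mL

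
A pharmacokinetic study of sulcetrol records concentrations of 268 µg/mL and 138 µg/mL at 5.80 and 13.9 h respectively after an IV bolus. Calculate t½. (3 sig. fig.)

k = ln(C₁/C₂) / (t₂ − t₁) = ln(268/138) / (13.9 − 5.80)
  = 0.6637 / 8.100 = 0.08194 h⁻¹
t½ = ln 2 / k = ln 2 / 0.08194 ≈ 8.46 hours

8.46 hours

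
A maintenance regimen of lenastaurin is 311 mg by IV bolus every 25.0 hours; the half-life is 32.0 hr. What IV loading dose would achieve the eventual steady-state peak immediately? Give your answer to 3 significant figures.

k = ln 2 / 32.0 = 0.02166 hr⁻¹
Accumulation ratio R = 1 / (1 − e^(−kτ)) = 1 / (1 − e^(−0.02166×25.0)) = 1 / (1 − 0.5819) = 2.392
Loading dose = maintenance dose × R = 311 × 2.392 ≈ 744 mg

744 mg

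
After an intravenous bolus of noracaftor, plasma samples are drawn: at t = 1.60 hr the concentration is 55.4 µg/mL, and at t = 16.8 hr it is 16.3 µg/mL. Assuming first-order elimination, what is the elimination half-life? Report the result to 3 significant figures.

k = ln(C₁/C₂) / (t₂ − t₁) = ln(55.4/16.3) / (16.8 − 1.60)
  = 1.223 / 15.20 = 0.08049 hr⁻¹
t½ = ln 2 / k = ln 2 / 0.08049 ≈ 8.61 hours

8.61 hours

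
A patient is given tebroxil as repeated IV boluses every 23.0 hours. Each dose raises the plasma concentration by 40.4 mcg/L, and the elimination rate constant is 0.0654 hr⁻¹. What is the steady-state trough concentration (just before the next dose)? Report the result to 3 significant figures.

11.5 mcg/L

Fraction remaining after one interval: e^(−kτ) = e^(−0.06540 × 23.0) = 0.2222
R = 1 / (1 − 0.2222) = 1.286
Css,max = 40.4 × 1.286 = 51.94 mcg/L
Css,min = Css,max × e^(−kτ) = 51.94 × 0.2222 ≈ 11.5 mcg/L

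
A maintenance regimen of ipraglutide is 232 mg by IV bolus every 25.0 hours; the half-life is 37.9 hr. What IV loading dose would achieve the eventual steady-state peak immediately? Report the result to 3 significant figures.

k = ln 2 / 37.9 = 0.01829 hr⁻¹
Accumulation ratio R = 1 / (1 − e^(−kτ)) = 1 / (1 − e^(−0.01829×25.0)) = 1 / (1 − 0.6330) = 2.725
Loading dose = maintenance dose × R = 232 × 2.725 ≈ 632 mg

632 mg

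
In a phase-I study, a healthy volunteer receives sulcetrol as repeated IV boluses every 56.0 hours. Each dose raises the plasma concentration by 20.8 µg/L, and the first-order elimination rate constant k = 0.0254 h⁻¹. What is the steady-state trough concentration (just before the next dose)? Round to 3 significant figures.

6.61 µg/L

Fraction remaining after one interval: e^(−kτ) = e^(−0.02540 × 56.0) = 0.2411
R = 1 / (1 − 0.2411) = 1.318
Css,max = 20.8 × 1.318 = 27.41 µg/L
Css,min = Css,max × e^(−kτ) = 27.41 × 0.2411 ≈ 6.61 µg/L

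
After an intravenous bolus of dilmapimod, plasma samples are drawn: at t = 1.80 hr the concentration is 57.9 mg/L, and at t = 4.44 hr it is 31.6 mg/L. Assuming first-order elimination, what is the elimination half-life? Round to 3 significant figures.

k = ln(C₁/C₂) / (t₂ − t₁) = ln(57.9/31.6) / (4.44 − 1.80)
  = 0.6056 / 2.640 = 0.2294 hr⁻¹
t½ = ln 2 / k = ln 2 / 0.2294 ≈ 3.02 hours

3.02 hours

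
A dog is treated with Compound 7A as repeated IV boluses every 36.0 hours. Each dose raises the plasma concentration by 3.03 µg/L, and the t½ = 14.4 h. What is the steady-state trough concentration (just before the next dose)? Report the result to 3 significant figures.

k = ln 2 / 14.4 = 0.04814 h⁻¹
Fraction remaining after one interval: e^(−kτ) = e^(−0.04814 × 36.0) = 0.1768
R = 1 / (1 − 0.1768) = 1.215
Css,max = 3.03 × 1.215 = 3.681 µg/L
Css,min = Css,max × e^(−kτ) = 3.681 × 0.1768 ≈ 0.651 µg/L

0.651 µg/L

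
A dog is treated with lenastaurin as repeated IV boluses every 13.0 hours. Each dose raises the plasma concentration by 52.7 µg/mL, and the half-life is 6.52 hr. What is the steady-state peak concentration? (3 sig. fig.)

70.4 µg/mL

k = ln 2 / 6.52 = 0.1063 hr⁻¹
Fraction remaining after one interval: e^(−kτ) = e^(−0.1063 × 13.0) = 0.2511
R = 1 / (1 − 0.2511) = 1.335
Css,max = 52.7 × 1.335 ≈ 70.4 µg/mL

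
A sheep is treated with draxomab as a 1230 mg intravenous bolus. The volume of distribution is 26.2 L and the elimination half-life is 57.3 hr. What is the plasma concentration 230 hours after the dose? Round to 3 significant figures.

2.91 mg/L

C₀ = dose / V = 1230 / 26.2 = 46.95 mg/L
k = ln 2 / 57.3 = 0.01210 hr⁻¹
C(t) = C₀ e^(−kt) = 46.95 × e^(−0.01210 × 230) = 46.95 × e^(−2.782) = 46.95 × 0.06190 ≈ 2.91 mg/L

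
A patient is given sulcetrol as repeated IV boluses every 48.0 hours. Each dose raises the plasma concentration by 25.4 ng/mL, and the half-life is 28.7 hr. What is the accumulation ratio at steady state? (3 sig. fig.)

1.46

k = ln 2 / 28.7 = 0.02415 hr⁻¹
Fraction remaining after one interval: e^(−kτ) = e^(−0.02415 × 48.0) = 0.3137
R = 1 / (1 − 0.3137) = 1 / 0.6863 ≈ 1.46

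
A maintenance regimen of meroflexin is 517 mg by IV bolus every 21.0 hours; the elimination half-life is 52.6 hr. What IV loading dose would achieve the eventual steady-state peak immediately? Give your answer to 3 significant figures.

k = ln 2 / 52.6 = 0.01318 hr⁻¹
Accumulation ratio R = 1 / (1 − e^(−kτ)) = 1 / (1 − e^(−0.01318×21.0)) = 1 / (1 − 0.7583) = 4.137
Loading dose = maintenance dose × R = 517 × 4.137 ≈ 2140 mg

2140 mg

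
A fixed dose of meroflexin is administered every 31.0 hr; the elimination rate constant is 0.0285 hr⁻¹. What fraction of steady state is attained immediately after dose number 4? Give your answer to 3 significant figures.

0.971

f_n = 1 − e^(−nkτ) = 1 − e^(−4 × 0.02850 × 31.0) = 1 − e^(−3.534) = 1 − 0.02919 ≈ 0.971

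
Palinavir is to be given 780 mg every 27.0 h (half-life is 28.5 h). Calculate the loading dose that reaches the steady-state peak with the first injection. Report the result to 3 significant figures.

1620 mg

k = ln 2 / 28.5 = 0.02432 h⁻¹
Accumulation ratio R = 1 / (1 − e^(−kτ)) = 1 / (1 − e^(−0.02432×27.0)) = 1 / (1 − 0.5186) = 2.077
Loading dose = maintenance dose × R = 780 × 2.077 ≈ 1620 mg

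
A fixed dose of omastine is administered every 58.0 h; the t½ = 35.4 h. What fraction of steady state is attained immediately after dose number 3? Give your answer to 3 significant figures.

0.967

k = ln 2 / 35.4 = 0.01958 h⁻¹
f_n = 1 − e^(−nkτ) = 1 − e^(−3 × 0.01958 × 58.0) = 1 − e^(−3.407) = 1 − 0.03314 ≈ 0.967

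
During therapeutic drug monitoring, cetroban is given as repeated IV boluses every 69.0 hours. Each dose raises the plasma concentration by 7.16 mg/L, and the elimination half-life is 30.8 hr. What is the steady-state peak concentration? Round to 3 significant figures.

k = ln 2 / 30.8 = 0.02250 hr⁻¹
Fraction remaining after one interval: e^(−kτ) = e^(−0.02250 × 69.0) = 0.2116
R = 1 / (1 − 0.2116) = 1.268
Css,max = 7.16 × 1.268 ≈ 9.08 mg/L

9.08 mg/L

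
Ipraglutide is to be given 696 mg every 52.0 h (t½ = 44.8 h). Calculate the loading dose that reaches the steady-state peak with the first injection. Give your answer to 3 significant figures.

k = ln 2 / 44.8 = 0.01547 h⁻¹
Accumulation ratio R = 1 / (1 − e^(−kτ)) = 1 / (1 − e^(−0.01547×52.0)) = 1 / (1 − 0.4473) = 1.809
Loading dose = maintenance dose × R = 696 × 1.809 ≈ 1260 mg

1260 mg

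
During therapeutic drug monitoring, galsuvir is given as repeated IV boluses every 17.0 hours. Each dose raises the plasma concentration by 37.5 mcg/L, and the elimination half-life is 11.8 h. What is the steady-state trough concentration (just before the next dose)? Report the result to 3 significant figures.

k = ln 2 / 11.8 = 0.05874 h⁻¹
Fraction remaining after one interval: e^(−kτ) = e^(−0.05874 × 17.0) = 0.3684
R = 1 / (1 − 0.3684) = 1.583
Css,max = 37.5 × 1.583 = 59.37 mcg/L
Css,min = Css,max × e^(−kτ) = 59.37 × 0.3684 ≈ 21.9 mcg/L

21.9 mcg/L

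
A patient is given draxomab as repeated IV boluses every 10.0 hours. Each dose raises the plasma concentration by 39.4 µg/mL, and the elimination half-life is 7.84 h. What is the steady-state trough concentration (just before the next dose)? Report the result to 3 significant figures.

27.7 µg/mL

k = ln 2 / 7.84 = 0.08841 h⁻¹
Fraction remaining after one interval: e^(−kτ) = e^(−0.08841 × 10.0) = 0.4131
R = 1 / (1 − 0.4131) = 1.704
Css,max = 39.4 × 1.704 = 67.13 µg/mL
Css,min = Css,max × e^(−kτ) = 67.13 × 0.4131 ≈ 27.7 µg/mL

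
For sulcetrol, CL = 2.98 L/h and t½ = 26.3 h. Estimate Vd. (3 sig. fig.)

k = ln 2 / t½ = ln 2 / 26.3 = 0.02636 h⁻¹
V = CL / k = 2.98 / 0.02636 ≈ 113 L

113 L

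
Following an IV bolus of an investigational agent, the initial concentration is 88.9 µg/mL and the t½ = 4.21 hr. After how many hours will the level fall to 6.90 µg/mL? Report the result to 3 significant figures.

k = ln 2 / 4.21 = 0.1646 hr⁻¹
C(t) = C₀ e^(−kt)  ⇒  t = ln(C₀/C) / k
t = ln(88.9/6.90) / 0.1646 = 2.556 / 0.1646 ≈ 15.5 hours

15.5 hours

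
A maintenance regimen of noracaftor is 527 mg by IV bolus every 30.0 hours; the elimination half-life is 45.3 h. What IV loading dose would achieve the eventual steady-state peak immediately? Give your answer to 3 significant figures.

1430 mg

k = ln 2 / 45.3 = 0.01530 h⁻¹
Accumulation ratio R = 1 / (1 − e^(−kτ)) = 1 / (1 − e^(−0.01530×30.0)) = 1 / (1 − 0.6319) = 2.717
Loading dose = maintenance dose × R = 527 × 2.717 ≈ 1430 mg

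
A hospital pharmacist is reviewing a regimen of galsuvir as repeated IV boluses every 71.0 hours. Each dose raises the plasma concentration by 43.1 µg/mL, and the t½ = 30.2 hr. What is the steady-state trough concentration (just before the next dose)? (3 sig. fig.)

k = ln 2 / 30.2 = 0.02295 hr⁻¹
Fraction remaining after one interval: e^(−kτ) = e^(−0.02295 × 71.0) = 0.1960
R = 1 / (1 − 0.1960) = 1.244
Css,max = 43.1 × 1.244 = 53.61 µg/mL
Css,min = Css,max × e^(−kτ) = 53.61 × 0.1960 ≈ 10.5 µg/mL

10.5 µg/mL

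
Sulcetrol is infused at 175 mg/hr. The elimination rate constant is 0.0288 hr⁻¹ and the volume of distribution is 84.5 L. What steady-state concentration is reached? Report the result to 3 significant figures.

71.9 mg/L

CL = k · V = 0.0288 × 84.5 = 2.434 L/hr
Css = rate / CL = 175 / 2.434 ≈ 71.9 mg/L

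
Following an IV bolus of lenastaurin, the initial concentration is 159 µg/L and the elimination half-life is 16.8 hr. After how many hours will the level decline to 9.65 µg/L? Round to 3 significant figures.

k = ln 2 / 16.8 = 0.04126 hr⁻¹
C(t) = C₀ e^(−kt)  ⇒  t = ln(C₀/C) / k
t = ln(159/9.65) / 0.04126 = 2.802 / 0.04126 ≈ 67.9 hours

67.9 hours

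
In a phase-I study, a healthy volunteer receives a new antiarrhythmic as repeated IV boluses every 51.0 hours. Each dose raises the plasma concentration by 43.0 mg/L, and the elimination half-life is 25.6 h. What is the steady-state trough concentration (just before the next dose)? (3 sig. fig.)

14.4 mg/L

k = ln 2 / 25.6 = 0.02708 h⁻¹
Fraction remaining after one interval: e^(−kτ) = e^(−0.02708 × 51.0) = 0.2514
R = 1 / (1 − 0.2514) = 1.336
Css,max = 43.0 × 1.336 = 57.44 mg/L
Css,min = Css,max × e^(−kτ) = 57.44 × 0.2514 ≈ 14.4 mg/L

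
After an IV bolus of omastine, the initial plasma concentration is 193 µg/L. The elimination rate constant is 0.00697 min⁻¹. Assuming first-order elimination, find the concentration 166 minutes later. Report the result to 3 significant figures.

C(t) = C₀ e^(−kt) = 193 × e^(−0.006970 × 166) = 193 × e^(−1.157) = 193 × 0.3144 ≈ 60.7 µg/L

60.7 µg/L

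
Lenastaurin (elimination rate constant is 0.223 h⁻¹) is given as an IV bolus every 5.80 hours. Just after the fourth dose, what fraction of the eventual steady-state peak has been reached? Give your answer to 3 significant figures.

f_n = 1 − e^(−nkτ) = 1 − e^(−4 × 0.2230 × 5.80) = 1 − e^(−5.174) = 1 − 0.005664 ≈ 0.994

0.994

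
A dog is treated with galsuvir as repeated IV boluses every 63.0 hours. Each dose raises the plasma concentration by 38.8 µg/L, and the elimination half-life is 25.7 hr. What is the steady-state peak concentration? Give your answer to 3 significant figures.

47.5 µg/L

k = ln 2 / 25.7 = 0.02697 hr⁻¹
Fraction remaining after one interval: e^(−kτ) = e^(−0.02697 × 63.0) = 0.1828
R = 1 / (1 − 0.1828) = 1.224
Css,max = 38.8 × 1.224 ≈ 47.5 µg/L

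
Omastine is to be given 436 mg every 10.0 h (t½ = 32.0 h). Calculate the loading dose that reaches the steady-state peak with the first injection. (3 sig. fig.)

2240 mg

k = ln 2 / 32.0 = 0.02166 h⁻¹
Accumulation ratio R = 1 / (1 − e^(−kτ)) = 1 / (1 − e^(−0.02166×10.0)) = 1 / (1 − 0.8052) = 5.135
Loading dose = maintenance dose × R = 436 × 5.135 ≈ 2240 mg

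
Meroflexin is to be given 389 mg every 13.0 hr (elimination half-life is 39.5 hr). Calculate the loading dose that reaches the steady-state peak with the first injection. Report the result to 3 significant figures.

1910 mg

k = ln 2 / 39.5 = 0.01755 hr⁻¹
Accumulation ratio R = 1 / (1 − e^(−kτ)) = 1 / (1 − e^(−0.01755×13.0)) = 1 / (1 − 0.7960) = 4.903
Loading dose = maintenance dose × R = 389 × 4.903 ≈ 1910 mg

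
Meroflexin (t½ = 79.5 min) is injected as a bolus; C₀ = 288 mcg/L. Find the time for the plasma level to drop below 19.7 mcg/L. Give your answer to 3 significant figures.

k = ln 2 / 79.5 = 0.008719 min⁻¹
C(t) = C₀ e^(−kt)  ⇒  t = ln(C₀/C) / k
t = ln(288/19.7) / 0.008719 = 2.682 / 0.008719 ≈ 308 minutes

308 minutes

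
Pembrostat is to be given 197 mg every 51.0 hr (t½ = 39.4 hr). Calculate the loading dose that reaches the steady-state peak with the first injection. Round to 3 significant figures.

k = ln 2 / 39.4 = 0.01759 hr⁻¹
Accumulation ratio R = 1 / (1 − e^(−kτ)) = 1 / (1 − e^(−0.01759×51.0)) = 1 / (1 − 0.4077) = 1.688
Loading dose = maintenance dose × R = 197 × 1.688 ≈ 333 mg

333 mg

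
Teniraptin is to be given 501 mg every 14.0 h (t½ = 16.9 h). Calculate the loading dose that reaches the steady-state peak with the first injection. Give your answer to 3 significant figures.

k = ln 2 / 16.9 = 0.04101 h⁻¹
Accumulation ratio R = 1 / (1 − e^(−kτ)) = 1 / (1 − e^(−0.04101×14.0)) = 1 / (1 − 0.5632) = 2.289
Loading dose = maintenance dose × R = 501 × 2.289 ≈ 1150 mg

1150 mg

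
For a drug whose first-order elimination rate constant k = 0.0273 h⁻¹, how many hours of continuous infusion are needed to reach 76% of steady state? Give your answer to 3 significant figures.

52.3 hours

f = 1 − e^(−kt)  ⇒  t = −ln(1 − f) / k
t = −ln(1 − 0.76) / 0.02730 = 1.427 / 0.02730 ≈ 52.3 hours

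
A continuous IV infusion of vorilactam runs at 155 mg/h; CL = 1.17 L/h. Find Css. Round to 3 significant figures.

Css = infusion rate / CL = 155 / 1.17 ≈ 132 µg/mL

132 µg/mL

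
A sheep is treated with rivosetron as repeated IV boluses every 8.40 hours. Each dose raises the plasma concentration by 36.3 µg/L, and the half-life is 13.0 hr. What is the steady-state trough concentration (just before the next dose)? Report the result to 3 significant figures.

64.2 µg/L

k = ln 2 / 13.0 = 0.05332 hr⁻¹
Fraction remaining after one interval: e^(−kτ) = e^(−0.05332 × 8.40) = 0.6390
R = 1 / (1 − 0.6390) = 2.770
Css,max = 36.3 × 2.770 = 100.5 µg/L
Css,min = Css,max × e^(−kτ) = 100.5 × 0.6390 ≈ 64.2 µg/L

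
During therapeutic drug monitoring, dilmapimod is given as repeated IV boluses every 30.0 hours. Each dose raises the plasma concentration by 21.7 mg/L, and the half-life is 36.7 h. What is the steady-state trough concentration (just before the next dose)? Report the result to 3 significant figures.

28.5 mg/L

k = ln 2 / 36.7 = 0.01889 h⁻¹
Fraction remaining after one interval: e^(−kτ) = e^(−0.01889 × 30.0) = 0.5674
R = 1 / (1 − 0.5674) = 2.312
Css,max = 21.7 × 2.312 = 50.17 mg/L
Css,min = Css,max × e^(−kτ) = 50.17 × 0.5674 ≈ 28.5 mg/L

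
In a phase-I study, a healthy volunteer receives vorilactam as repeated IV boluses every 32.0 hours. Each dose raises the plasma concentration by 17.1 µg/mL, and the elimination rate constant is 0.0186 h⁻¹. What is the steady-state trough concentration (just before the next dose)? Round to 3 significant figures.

Fraction remaining after one interval: e^(−kτ) = e^(−0.01860 × 32.0) = 0.5515
R = 1 / (1 − 0.5515) = 2.229
Css,max = 17.1 × 2.229 = 38.12 µg/mL
Css,min = Css,max × e^(−kτ) = 38.12 × 0.5515 ≈ 21.0 µg/mL

21.0 µg/mL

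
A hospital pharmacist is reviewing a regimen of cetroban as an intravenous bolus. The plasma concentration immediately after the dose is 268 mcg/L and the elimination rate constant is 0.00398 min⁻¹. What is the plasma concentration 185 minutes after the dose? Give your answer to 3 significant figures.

128 mcg/L

C(t) = C₀ e^(−kt) = 268 × e^(−0.003980 × 185) = 268 × e^(−0.7363) = 268 × 0.4789 ≈ 128 mcg/L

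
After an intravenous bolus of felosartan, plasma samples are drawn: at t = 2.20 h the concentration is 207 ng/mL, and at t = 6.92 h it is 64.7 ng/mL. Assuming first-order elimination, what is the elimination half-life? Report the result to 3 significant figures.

k = ln(C₁/C₂) / (t₂ − t₁) = ln(207/64.7) / (6.92 − 2.20)
  = 1.163 / 4.720 = 0.2464 h⁻¹
t½ = ln 2 / k = ln 2 / 0.2464 ≈ 2.81 hours

2.81 hours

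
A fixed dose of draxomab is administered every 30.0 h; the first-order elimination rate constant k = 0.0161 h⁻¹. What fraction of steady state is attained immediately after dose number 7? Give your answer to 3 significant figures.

f_n = 1 − e^(−nkτ) = 1 − e^(−7 × 0.01610 × 30.0) = 1 − e^(−3.381) = 1 − 0.03401 ≈ 0.966

0.966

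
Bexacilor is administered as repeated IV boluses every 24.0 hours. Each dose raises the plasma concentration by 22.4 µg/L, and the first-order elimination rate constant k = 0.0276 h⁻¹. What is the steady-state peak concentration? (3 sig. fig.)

46.2 µg/L

Fraction remaining after one interval: e^(−kτ) = e^(−0.02760 × 24.0) = 0.5156
R = 1 / (1 − 0.5156) = 2.064
Css,max = 22.4 × 2.064 ≈ 46.2 µg/L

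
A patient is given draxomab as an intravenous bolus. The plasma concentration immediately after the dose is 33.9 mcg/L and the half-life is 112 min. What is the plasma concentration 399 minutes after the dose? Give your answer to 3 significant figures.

2.87 mcg/L

k = ln 2 / 112 = 0.006189 min⁻¹
399 min is 3.562 half-lives, so C = 33.9 × (1/2)^3.562 = 33.9 × 0.08464 ≈ 2.87 mcg/L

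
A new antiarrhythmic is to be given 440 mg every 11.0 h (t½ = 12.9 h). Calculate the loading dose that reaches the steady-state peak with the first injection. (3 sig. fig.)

k = ln 2 / 12.9 = 0.05373 h⁻¹
Accumulation ratio R = 1 / (1 − e^(−kτ)) = 1 / (1 − e^(−0.05373×11.0)) = 1 / (1 − 0.5537) = 2.241
Loading dose = maintenance dose × R = 440 × 2.241 ≈ 986 mg

986 mg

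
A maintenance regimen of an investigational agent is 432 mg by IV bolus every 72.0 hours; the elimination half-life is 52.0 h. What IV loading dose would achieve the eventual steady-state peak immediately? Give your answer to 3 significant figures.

k = ln 2 / 52.0 = 0.01333 h⁻¹
Accumulation ratio R = 1 / (1 − e^(−kτ)) = 1 / (1 − e^(−0.01333×72.0)) = 1 / (1 − 0.3830) = 1.621
Loading dose = maintenance dose × R = 432 × 1.621 ≈ 700 mg

700 mg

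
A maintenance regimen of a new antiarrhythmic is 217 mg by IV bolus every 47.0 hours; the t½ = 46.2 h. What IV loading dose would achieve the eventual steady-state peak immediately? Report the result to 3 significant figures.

k = ln 2 / 46.2 = 0.01500 h⁻¹
Accumulation ratio R = 1 / (1 − e^(−kτ)) = 1 / (1 − e^(−0.01500×47.0)) = 1 / (1 − 0.4940) = 1.976
Loading dose = maintenance dose × R = 217 × 1.976 ≈ 429 mg

429 mg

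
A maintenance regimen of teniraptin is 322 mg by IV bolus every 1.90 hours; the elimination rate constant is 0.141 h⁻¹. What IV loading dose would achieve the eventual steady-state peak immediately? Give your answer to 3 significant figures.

1370 mg

Accumulation ratio R = 1 / (1 − e^(−kτ)) = 1 / (1 − e^(−0.1410×1.90)) = 1 / (1 − 0.7650) = 4.255
Loading dose = maintenance dose × R = 322 × 4.255 ≈ 1370 mg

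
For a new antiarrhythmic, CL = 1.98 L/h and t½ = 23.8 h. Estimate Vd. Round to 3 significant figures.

k = ln 2 / t½ = ln 2 / 23.8 = 0.02912 h⁻¹
V = CL / k = 1.98 / 0.02912 ≈ 68.0 L

68.0 L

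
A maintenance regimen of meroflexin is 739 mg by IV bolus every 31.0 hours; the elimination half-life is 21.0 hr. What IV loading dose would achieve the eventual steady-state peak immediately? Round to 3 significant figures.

k = ln 2 / 21.0 = 0.03301 hr⁻¹
Accumulation ratio R = 1 / (1 − e^(−kτ)) = 1 / (1 − e^(−0.03301×31.0)) = 1 / (1 − 0.3594) = 1.561
Loading dose = maintenance dose × R = 739 × 1.561 ≈ 1150 mg

1150 mg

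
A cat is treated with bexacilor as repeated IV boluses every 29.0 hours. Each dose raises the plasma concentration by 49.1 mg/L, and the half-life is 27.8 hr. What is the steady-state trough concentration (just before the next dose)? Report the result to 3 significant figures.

46.3 mg/L

k = ln 2 / 27.8 = 0.02493 hr⁻¹
Fraction remaining after one interval: e^(−kτ) = e^(−0.02493 × 29.0) = 0.4853
R = 1 / (1 − 0.4853) = 1.943
Css,max = 49.1 × 1.943 = 95.39 mg/L
Css,min = Css,max × e^(−kτ) = 95.39 × 0.4853 ≈ 46.3 mg/L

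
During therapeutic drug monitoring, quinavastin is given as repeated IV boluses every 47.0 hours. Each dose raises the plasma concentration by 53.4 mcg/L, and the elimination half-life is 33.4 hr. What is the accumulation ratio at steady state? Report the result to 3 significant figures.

k = ln 2 / 33.4 = 0.02075 hr⁻¹
Fraction remaining after one interval: e^(−kτ) = e^(−0.02075 × 47.0) = 0.3770
R = 1 / (1 − 0.3770) = 1 / 0.6230 ≈ 1.61

1.61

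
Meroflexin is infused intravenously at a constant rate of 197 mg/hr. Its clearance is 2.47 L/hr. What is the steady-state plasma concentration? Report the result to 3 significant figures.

79.8 mg/L

Css = infusion rate / CL = 197 / 2.47 ≈ 79.8 mg/L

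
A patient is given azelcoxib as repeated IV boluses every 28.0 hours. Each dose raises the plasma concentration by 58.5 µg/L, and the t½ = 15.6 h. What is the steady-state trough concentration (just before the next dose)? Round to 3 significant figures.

k = ln 2 / 15.6 = 0.04443 h⁻¹
Fraction remaining after one interval: e^(−kτ) = e^(−0.04443 × 28.0) = 0.2882
R = 1 / (1 − 0.2882) = 1.405
Css,max = 58.5 × 1.405 = 82.19 µg/L
Css,min = Css,max × e^(−kτ) = 82.19 × 0.2882 ≈ 23.7 µg/L

23.7 µg/L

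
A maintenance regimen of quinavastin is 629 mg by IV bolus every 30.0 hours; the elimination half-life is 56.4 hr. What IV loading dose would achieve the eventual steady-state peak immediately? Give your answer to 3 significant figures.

2040 mg

k = ln 2 / 56.4 = 0.01229 hr⁻¹
Accumulation ratio R = 1 / (1 − e^(−kτ)) = 1 / (1 − e^(−0.01229×30.0)) = 1 / (1 − 0.6916) = 3.243
Loading dose = maintenance dose × R = 629 × 3.243 ≈ 2040 mg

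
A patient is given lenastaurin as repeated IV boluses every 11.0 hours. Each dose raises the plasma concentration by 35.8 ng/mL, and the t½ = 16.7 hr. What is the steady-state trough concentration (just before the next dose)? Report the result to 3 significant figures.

61.9 ng/mL

k = ln 2 / 16.7 = 0.04151 hr⁻¹
Fraction remaining after one interval: e^(−kτ) = e^(−0.04151 × 11.0) = 0.6335
R = 1 / (1 − 0.6335) = 2.728
Css,max = 35.8 × 2.728 = 97.67 ng/mL
Css,min = Css,max × e^(−kτ) = 97.67 × 0.6335 ≈ 61.9 ng/mL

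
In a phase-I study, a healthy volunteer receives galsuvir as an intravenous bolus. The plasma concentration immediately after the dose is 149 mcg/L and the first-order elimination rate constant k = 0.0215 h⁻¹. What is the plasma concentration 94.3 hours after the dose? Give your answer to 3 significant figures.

C(t) = C₀ e^(−kt) = 149 × e^(−0.02150 × 94.3) = 149 × e^(−2.027) = 149 × 0.1317 ≈ 19.6 mcg/L

19.6 mcg/L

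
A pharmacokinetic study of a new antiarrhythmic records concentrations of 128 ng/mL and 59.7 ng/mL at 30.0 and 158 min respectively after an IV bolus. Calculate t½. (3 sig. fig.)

116 minutes

k = ln(C₁/C₂) / (t₂ − t₁) = ln(128/59.7) / (158 − 30.0)
  = 0.7627 / 128.0 = 0.005959 min⁻¹
t½ = ln 2 / k = ln 2 / 0.005959 ≈ 116 minutes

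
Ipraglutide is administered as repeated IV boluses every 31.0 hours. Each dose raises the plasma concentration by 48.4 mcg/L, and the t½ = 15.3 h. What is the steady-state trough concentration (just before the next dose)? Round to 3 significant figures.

15.7 mcg/L

k = ln 2 / 15.3 = 0.04530 h⁻¹
Fraction remaining after one interval: e^(−kτ) = e^(−0.04530 × 31.0) = 0.2455
R = 1 / (1 − 0.2455) = 1.325
Css,max = 48.4 × 1.325 = 64.15 mcg/L
Css,min = Css,max × e^(−kτ) = 64.15 × 0.2455 ≈ 15.7 mcg/L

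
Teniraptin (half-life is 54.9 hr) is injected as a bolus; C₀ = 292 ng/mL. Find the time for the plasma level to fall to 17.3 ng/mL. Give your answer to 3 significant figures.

k = ln 2 / 54.9 = 0.01263 hr⁻¹
C(t) = C₀ e^(−kt)  ⇒  t = ln(C₀/C) / k
t = ln(292/17.3) / 0.01263 = 2.826 / 0.01263 ≈ 224 hours

224 hours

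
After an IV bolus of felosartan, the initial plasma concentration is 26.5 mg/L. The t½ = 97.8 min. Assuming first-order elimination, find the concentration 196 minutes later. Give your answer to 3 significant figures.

6.61 mg/L

k = ln 2 / 97.8 = 0.007087 min⁻¹
C(t) = C₀ e^(−kt) = 26.5 × e^(−0.007087 × 196) = 26.5 × e^(−1.389) = 26.5 × 0.2493 ≈ 6.61 mg/L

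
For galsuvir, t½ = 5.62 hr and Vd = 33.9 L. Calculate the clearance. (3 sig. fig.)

4.18 L/hr

k = ln 2 / t½ = ln 2 / 5.62 = 0.1233 hr⁻¹
CL = k · V = 0.1233 × 33.9 ≈ 4.18 L/hr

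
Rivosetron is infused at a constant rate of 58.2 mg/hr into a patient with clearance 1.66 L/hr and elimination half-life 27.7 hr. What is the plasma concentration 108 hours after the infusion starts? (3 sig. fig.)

32.7 µg/mL

Css = rate / CL = 58.2 / 1.66 = 35.06 µg/mL
k = ln 2 / 27.7 = 0.02502 hr⁻¹
C(t) = Css (1 − e^(−kt)) = 35.06 × (1 − e^(−2.703)) = 35.06 × 0.9330 ≈ 32.7 µg/mL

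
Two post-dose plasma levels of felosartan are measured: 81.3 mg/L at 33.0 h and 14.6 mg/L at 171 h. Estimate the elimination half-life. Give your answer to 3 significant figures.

55.7 hours

k = ln(C₁/C₂) / (t₂ − t₁) = ln(81.3/14.6) / (171 − 33.0)
  = 1.717 / 138.0 = 0.01244 h⁻¹
t½ = ln 2 / k = ln 2 / 0.01244 ≈ 55.7 hours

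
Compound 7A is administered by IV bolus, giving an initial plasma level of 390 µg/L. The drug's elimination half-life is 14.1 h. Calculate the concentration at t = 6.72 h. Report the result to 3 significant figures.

k = ln 2 / 14.1 = 0.04916 h⁻¹
6.72 h is 0.4766 half-lives, so C = 390 × (1/2)^0.4766 = 390 × 0.7187 ≈ 280 µg/L

280 µg/L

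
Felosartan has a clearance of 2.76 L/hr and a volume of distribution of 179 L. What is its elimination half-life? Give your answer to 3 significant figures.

45.0 hours

k = CL / V = 2.76 / 179 = 0.01542 hr⁻¹
t½ = ln 2 / k = ln 2 / 0.01542 ≈ 45.0 hours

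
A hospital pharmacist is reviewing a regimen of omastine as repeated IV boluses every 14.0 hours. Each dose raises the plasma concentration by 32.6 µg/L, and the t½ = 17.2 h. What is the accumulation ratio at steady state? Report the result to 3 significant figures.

k = ln 2 / 17.2 = 0.04030 h⁻¹
Fraction remaining after one interval: e^(−kτ) = e^(−0.04030 × 14.0) = 0.5688
R = 1 / (1 − 0.5688) = 1 / 0.4312 ≈ 2.32

2.32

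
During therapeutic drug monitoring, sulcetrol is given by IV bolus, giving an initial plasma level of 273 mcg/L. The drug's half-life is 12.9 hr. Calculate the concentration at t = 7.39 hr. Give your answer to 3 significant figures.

184 mcg/L

k = ln 2 / 12.9 = 0.05373 hr⁻¹
C(t) = C₀ e^(−kt) = 273 × e^(−0.05373 × 7.39) = 273 × e^(−0.3971) = 273 × 0.6723 ≈ 184 mcg/L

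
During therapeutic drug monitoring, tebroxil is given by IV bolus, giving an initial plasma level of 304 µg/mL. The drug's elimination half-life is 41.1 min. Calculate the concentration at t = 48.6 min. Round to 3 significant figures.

134 µg/mL

k = ln 2 / 41.1 = 0.01686 min⁻¹
C(t) = C₀ e^(−kt) = 304 × e^(−0.01686 × 48.6) = 304 × e^(−0.8196) = 304 × 0.4406 ≈ 134 µg/mL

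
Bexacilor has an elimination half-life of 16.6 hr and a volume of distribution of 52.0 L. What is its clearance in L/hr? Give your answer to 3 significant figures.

k = ln 2 / t½ = ln 2 / 16.6 = 0.04176 hr⁻¹
CL = k · V = 0.04176 × 52.0 ≈ 2.17 L/hr

2.17 L/hr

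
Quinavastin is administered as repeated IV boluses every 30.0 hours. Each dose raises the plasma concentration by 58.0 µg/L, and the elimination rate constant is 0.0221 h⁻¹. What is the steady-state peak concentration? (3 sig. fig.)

120 µg/L

Fraction remaining after one interval: e^(−kτ) = e^(−0.02210 × 30.0) = 0.5153
R = 1 / (1 − 0.5153) = 2.063
Css,max = 58.0 × 2.063 ≈ 120 µg/L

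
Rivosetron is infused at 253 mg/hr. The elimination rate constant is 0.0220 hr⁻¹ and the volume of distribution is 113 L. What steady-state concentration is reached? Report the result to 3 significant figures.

CL = k · V = 0.0220 × 113 = 2.486 L/hr
Css = rate / CL = 253 / 2.486 ≈ 102 mg/L

102 mg/L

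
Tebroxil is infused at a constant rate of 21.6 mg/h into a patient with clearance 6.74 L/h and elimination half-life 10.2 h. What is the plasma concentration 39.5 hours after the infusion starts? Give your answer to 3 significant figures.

2.99 mg/L

Css = rate / CL = 21.6 / 6.74 = 3.205 mg/L
k = ln 2 / 10.2 = 0.06796 h⁻¹
C(t) = Css (1 − e^(−kt)) = 3.205 × (1 − e^(−2.684)) = 3.205 × 0.9317 ≈ 2.99 mg/L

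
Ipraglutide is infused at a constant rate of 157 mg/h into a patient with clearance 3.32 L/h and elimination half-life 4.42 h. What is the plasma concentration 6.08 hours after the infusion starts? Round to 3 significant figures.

Css = rate / CL = 157 / 3.32 = 47.29 mg/L
k = ln 2 / 4.42 = 0.1568 h⁻¹
C(t) = Css (1 − e^(−kt)) = 47.29 × (1 − e^(−0.9535)) = 47.29 × 0.6146 ≈ 29.1 mg/L

29.1 mg/L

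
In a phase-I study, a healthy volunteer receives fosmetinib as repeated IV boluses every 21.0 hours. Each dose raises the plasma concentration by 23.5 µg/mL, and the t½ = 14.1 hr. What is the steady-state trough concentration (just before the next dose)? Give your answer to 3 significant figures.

k = ln 2 / 14.1 = 0.04916 hr⁻¹
Fraction remaining after one interval: e^(−kτ) = e^(−0.04916 × 21.0) = 0.3562
R = 1 / (1 − 0.3562) = 1.553
Css,max = 23.5 × 1.553 = 36.50 µg/mL
Css,min = Css,max × e^(−kτ) = 36.50 × 0.3562 ≈ 13.0 µg/mL

13.0 µg/mL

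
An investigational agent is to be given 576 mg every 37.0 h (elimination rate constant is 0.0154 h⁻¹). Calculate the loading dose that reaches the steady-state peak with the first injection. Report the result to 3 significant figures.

1330 mg

Accumulation ratio R = 1 / (1 − e^(−kτ)) = 1 / (1 − e^(−0.01540×37.0)) = 1 / (1 − 0.5656) = 2.302
Loading dose = maintenance dose × R = 576 × 2.302 ≈ 1330 mg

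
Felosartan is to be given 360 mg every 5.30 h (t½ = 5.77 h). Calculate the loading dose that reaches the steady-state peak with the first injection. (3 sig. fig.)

764 mg

k = ln 2 / 5.77 = 0.1201 h⁻¹
Accumulation ratio R = 1 / (1 − e^(−kτ)) = 1 / (1 − e^(−0.1201×5.30)) = 1 / (1 − 0.5290) = 2.123
Loading dose = maintenance dose × R = 360 × 2.123 ≈ 764 mg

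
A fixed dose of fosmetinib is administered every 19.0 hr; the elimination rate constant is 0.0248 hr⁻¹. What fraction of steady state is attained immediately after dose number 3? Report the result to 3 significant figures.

f_n = 1 − e^(−nkτ) = 1 − e^(−3 × 0.02480 × 19.0) = 1 − e^(−1.414) = 1 − 0.2433 ≈ 0.757

0.757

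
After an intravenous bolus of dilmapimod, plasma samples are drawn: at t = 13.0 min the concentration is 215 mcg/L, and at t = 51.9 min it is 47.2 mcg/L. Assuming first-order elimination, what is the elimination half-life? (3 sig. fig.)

17.8 minutes

k = ln(C₁/C₂) / (t₂ − t₁) = ln(215/47.2) / (51.9 − 13.0)
  = 1.516 / 38.90 = 0.03898 min⁻¹
t½ = ln 2 / k = ln 2 / 0.03898 ≈ 17.8 minutes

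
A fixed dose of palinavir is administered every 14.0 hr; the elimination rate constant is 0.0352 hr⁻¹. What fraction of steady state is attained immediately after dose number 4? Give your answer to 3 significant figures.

0.861

f_n = 1 − e^(−nkτ) = 1 − e^(−4 × 0.03520 × 14.0) = 1 − e^(−1.971) = 1 − 0.1393 ≈ 0.861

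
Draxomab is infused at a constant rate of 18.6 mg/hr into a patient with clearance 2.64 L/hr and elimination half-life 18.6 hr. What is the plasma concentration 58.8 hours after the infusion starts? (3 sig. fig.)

Css = rate / CL = 18.6 / 2.64 = 7.045 µg/mL
k = ln 2 / 18.6 = 0.03727 hr⁻¹
C(t) = Css (1 − e^(−kt)) = 7.045 × (1 − e^(−2.191)) = 7.045 × 0.8882 ≈ 6.26 µg/mL

6.26 µg/mL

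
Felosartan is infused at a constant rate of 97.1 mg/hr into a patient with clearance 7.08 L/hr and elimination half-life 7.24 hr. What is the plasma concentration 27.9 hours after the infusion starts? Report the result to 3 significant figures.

12.8 µg/mL

Css = rate / CL = 97.1 / 7.08 = 13.71 µg/mL
k = ln 2 / 7.24 = 0.09574 hr⁻¹
C(t) = Css (1 − e^(−kt)) = 13.71 × (1 − e^(−2.671)) = 13.71 × 0.9308 ≈ 12.8 µg/mL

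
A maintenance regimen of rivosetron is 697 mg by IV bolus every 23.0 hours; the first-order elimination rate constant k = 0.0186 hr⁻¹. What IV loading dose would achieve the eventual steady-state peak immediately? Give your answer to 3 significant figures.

Accumulation ratio R = 1 / (1 − e^(−kτ)) = 1 / (1 − e^(−0.01860×23.0)) = 1 / (1 − 0.6519) = 2.873
Loading dose = maintenance dose × R = 697 × 2.873 ≈ 2000 mg

2000 mg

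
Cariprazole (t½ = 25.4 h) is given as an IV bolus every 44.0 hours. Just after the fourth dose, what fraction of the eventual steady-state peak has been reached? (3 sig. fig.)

0.992

k = ln 2 / 25.4 = 0.02729 h⁻¹
f_n = 1 − e^(−nkτ) = 1 − e^(−4 × 0.02729 × 44.0) = 1 − e^(−4.803) = 1 − 0.008206 ≈ 0.992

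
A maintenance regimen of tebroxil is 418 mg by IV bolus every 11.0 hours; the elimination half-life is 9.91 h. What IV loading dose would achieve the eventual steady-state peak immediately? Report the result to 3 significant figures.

779 mg

k = ln 2 / 9.91 = 0.06994 h⁻¹
Accumulation ratio R = 1 / (1 − e^(−kτ)) = 1 / (1 − e^(−0.06994×11.0)) = 1 / (1 − 0.4633) = 1.863
Loading dose = maintenance dose × R = 418 × 1.863 ≈ 779 mg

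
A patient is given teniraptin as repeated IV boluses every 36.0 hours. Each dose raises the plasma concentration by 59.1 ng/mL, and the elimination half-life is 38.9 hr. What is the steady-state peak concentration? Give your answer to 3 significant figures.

125 ng/mL

k = ln 2 / 38.9 = 0.01782 hr⁻¹
Fraction remaining after one interval: e^(−kτ) = e^(−0.01782 × 36.0) = 0.5265
R = 1 / (1 − 0.5265) = 2.112
Css,max = 59.1 × 2.112 ≈ 125 ng/mL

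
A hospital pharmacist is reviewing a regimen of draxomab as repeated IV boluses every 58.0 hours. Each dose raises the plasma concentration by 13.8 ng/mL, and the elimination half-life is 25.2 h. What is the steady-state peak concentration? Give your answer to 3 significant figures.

17.3 ng/mL

k = ln 2 / 25.2 = 0.02751 h⁻¹
Fraction remaining after one interval: e^(−kτ) = e^(−0.02751 × 58.0) = 0.2028
R = 1 / (1 − 0.2028) = 1.254
Css,max = 13.8 × 1.254 ≈ 17.3 ng/mL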